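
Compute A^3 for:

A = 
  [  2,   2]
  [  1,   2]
A^3 = 
  [ 20,  28]
  [ 14,  20]

A² = A·A:
A²[1,1] = (2)(2) + (2)(1) = 6
A²[1,2] = (2)(2) + (2)(2) = 8
A²[2,1] = (1)(2) + (2)(1) = 4
A²[2,2] = (1)(2) + (2)(2) = 6
A² = 
  [  6,   8]
  [  4,   6]

A^3 = A^2·A:
A^3[1,1] = (6)(2) + (8)(1) = 20
A^3[1,2] = (6)(2) + (8)(2) = 28
A^3[2,1] = (4)(2) + (6)(1) = 14
A^3[2,2] = (4)(2) + (6)(2) = 20
A^3 = 
  [ 20,  28]
  [ 14,  20]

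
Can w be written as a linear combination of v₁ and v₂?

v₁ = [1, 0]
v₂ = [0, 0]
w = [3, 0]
Yes

Form the augmented matrix and row-reduce:
[v₁|v₂|w] = 
  [  1,   0,   3]
  [  0,   0,   0]
(already in echelon form — no row operations needed)

No row of the form [0 0 | nonzero], so the system is consistent. Back-substitution gives c₁ = 3, c₂ = 0: w = (3)·v₁ + (0)·v₂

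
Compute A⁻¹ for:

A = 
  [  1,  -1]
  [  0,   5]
det(A) = (1)(5) - (-1)(0) = 5
For a 2×2 matrix, A⁻¹ = (1/det(A)) · [[d, -b], [-c, a]]
    = (1/5) · [[5, 1], [0, 1]]

A⁻¹ = 
  [  1, 1/5]
  [  0, 1/5]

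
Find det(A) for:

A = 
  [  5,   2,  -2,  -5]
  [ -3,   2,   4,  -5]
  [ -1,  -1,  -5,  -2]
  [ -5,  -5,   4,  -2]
Cofactor expansion along row 1: det(A) = a₁₁M₁₁ - a₁₂M₁₂ + a₁₃M₁₃ - a₁₄M₁₄

M₁₁ = det[[2, 4, -5]; [-1, -5, -2]; [-5, 4, -2]]
  = (2)·((-5)(-2) - (-2)(4)) - (4)·((-1)(-2) - (-2)(-5)) + (-5)·((-1)(4) - (-5)(-5))
  = (2)(18) - (4)(-8) + (-5)(-29)
  = 213
M₁₂ = det[[-3, 4, -5]; [-1, -5, -2]; [-5, 4, -2]]
  = (-3)·((-5)(-2) - (-2)(4)) - (4)·((-1)(-2) - (-2)(-5)) + (-5)·((-1)(4) - (-5)(-5))
  = (-3)(18) - (4)(-8) + (-5)(-29)
  = 123
M₁₃ = det[[-3, 2, -5]; [-1, -1, -2]; [-5, -5, -2]]
  = (-3)·((-1)(-2) - (-2)(-5)) - (2)·((-1)(-2) - (-2)(-5)) + (-5)·((-1)(-5) - (-1)(-5))
  = (-3)(-8) - (2)(-8) + (-5)(0)
  = 40
M₁₄ = det[[-3, 2, 4]; [-1, -1, -5]; [-5, -5, 4]]
  = (-3)·((-1)(4) - (-5)(-5)) - (2)·((-1)(4) - (-5)(-5)) + (4)·((-1)(-5) - (-1)(-5))
  = (-3)(-29) - (2)(-29) + (4)(0)
  = 145

det(A) = (5)(213) - (2)(123) + (-2)(40) - (-5)(145) = 1464

det(A) = 1464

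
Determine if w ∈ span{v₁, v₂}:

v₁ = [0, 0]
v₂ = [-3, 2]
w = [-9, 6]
Yes

Form the augmented matrix and row-reduce:
[v₁|v₂|w] = 
  [  0,  -3,  -9]
  [  0,   2,   6]
R2 → R2 + (2/3)·R1
REF = 
  [  0,  -3,  -9]
  [  0,   0,   0]

No row of the form [0 0 | nonzero], so the system is consistent. Back-substitution gives c₁ = 0, c₂ = 3: w = (0)·v₁ + (3)·v₂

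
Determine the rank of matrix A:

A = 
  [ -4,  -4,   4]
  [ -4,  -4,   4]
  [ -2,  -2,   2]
Row reduce:
R2 → R2 - (1)·R1
R3 → R3 - (1/2)·R1
REF = 
  [ -4,  -4,   4]
  [  0,   0,   0]
  [  0,   0,   0]
Pivot columns: 1 → 1 pivot.

rank(A) = 1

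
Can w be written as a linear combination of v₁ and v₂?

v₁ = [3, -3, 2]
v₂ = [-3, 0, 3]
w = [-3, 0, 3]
Yes

Form the augmented matrix and row-reduce:
[v₁|v₂|w] = 
  [  3,  -3,  -3]
  [ -3,   0,   0]
  [  2,   3,   3]
R2 → R2 + (1)·R1
R3 → R3 - (2/3)·R1
R3 → R3 + (5/3)·R2
REF = 
  [  3,  -3,  -3]
  [  0,  -3,  -3]
  [  0,   0,   0]

No row of the form [0 0 | nonzero], so the system is consistent. Back-substitution gives c₁ = 0, c₂ = 1: w = (0)·v₁ + (1)·v₂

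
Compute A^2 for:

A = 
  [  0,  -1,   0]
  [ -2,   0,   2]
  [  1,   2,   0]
A² = A·A:
A²[1,1] = (0)(0) + (-1)(-2) + (0)(1) = 2
A²[1,2] = (0)(-1) + (-1)(0) + (0)(2) = 0
A²[1,3] = (0)(0) + (-1)(2) + (0)(0) = -2
A²[2,1] = (-2)(0) + (0)(-2) + (2)(1) = 2
A²[2,2] = (-2)(-1) + (0)(0) + (2)(2) = 6
A²[2,3] = (-2)(0) + (0)(2) + (2)(0) = 0
A²[3,1] = (1)(0) + (2)(-2) + (0)(1) = -4
A²[3,2] = (1)(-1) + (2)(0) + (0)(2) = -1
A²[3,3] = (1)(0) + (2)(2) + (0)(0) = 4
A² = 
  [  2,   0,  -2]
  [  2,   6,   0]
  [ -4,  -1,   4]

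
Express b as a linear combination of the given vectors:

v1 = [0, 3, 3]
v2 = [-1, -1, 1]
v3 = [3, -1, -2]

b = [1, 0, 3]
c1 = 1, c2 = 2, c3 = 1

b = 1·v1 + 2·v2 + 1·v3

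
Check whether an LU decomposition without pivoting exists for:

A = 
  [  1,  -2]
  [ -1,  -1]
Yes.
A[1,1] = 1 ≠ 0, so Gaussian elimination proceeds without a row swap: multiplier ℓ₂₁ = (-1)/(1) = -1, and U[2,2] = -1 - (-1)(-2) = -3.
L = 
  [  1,   0]
  [ -1,   1]
U = 
  [  1,  -2]
  [  0,  -3]
Check row 2 of LU: [(-1)(1), (-1)(-2) + (-3)] = [-1, -1] = row 2 of A ✓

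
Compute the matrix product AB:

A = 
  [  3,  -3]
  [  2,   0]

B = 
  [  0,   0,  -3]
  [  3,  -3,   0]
A is 2×2 and B is 2×3, so AB is 2×3. Each entry is (row of A)·(column of B):
AB[1,1] = (3)(0) + (-3)(3) = -9
AB[1,2] = (3)(0) + (-3)(-3) = 9
AB[1,3] = (3)(-3) + (-3)(0) = -9
AB[2,1] = (2)(0) + (0)(3) = 0
AB[2,2] = (2)(0) + (0)(-3) = 0
AB[2,3] = (2)(-3) + (0)(0) = -6

AB = 
  [ -9,   9,  -9]
  [  0,   0,  -6]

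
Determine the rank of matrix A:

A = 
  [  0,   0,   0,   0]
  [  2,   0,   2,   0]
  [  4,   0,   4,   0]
rank(A) = 1

Row reduce:
Swap R1 ↔ R2
R3 → R3 - (2)·R1
REF = 
  [  2,   0,   2,   0]
  [  0,   0,   0,   0]
  [  0,   0,   0,   0]
Pivot columns: 1 → 1 pivot.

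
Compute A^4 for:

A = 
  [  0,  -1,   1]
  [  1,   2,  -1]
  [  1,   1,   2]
A² = A·A:
A²[1,1] = (0)(0) + (-1)(1) + (1)(1) = 0
A²[1,2] = (0)(-1) + (-1)(2) + (1)(1) = -1
A²[1,3] = (0)(1) + (-1)(-1) + (1)(2) = 3
A²[2,1] = (1)(0) + (2)(1) + (-1)(1) = 1
A²[2,2] = (1)(-1) + (2)(2) + (-1)(1) = 2
A²[2,3] = (1)(1) + (2)(-1) + (-1)(2) = -3
A²[3,1] = (1)(0) + (1)(1) + (2)(1) = 3
A²[3,2] = (1)(-1) + (1)(2) + (2)(1) = 3
A²[3,3] = (1)(1) + (1)(-1) + (2)(2) = 4
A² = 
  [  0,  -1,   3]
  [  1,   2,  -3]
  [  3,   3,   4]

A^3 = A^2·A:
A^3[1,1] = (0)(0) + (-1)(1) + (3)(1) = 2
A^3[1,2] = (0)(-1) + (-1)(2) + (3)(1) = 1
A^3[1,3] = (0)(1) + (-1)(-1) + (3)(2) = 7
A^3[2,1] = (1)(0) + (2)(1) + (-3)(1) = -1
A^3[2,2] = (1)(-1) + (2)(2) + (-3)(1) = 0
A^3[2,3] = (1)(1) + (2)(-1) + (-3)(2) = -7
A^3[3,1] = (3)(0) + (3)(1) + (4)(1) = 7
A^3[3,2] = (3)(-1) + (3)(2) + (4)(1) = 7
A^3[3,3] = (3)(1) + (3)(-1) + (4)(2) = 8
A^3 = 
  [  2,   1,   7]
  [ -1,   0,  -7]
  [  7,   7,   8]

A^4 = A^3·A:
A^4[1,1] = (2)(0) + (1)(1) + (7)(1) = 8
A^4[1,2] = (2)(-1) + (1)(2) + (7)(1) = 7
A^4[1,3] = (2)(1) + (1)(-1) + (7)(2) = 15
A^4[2,1] = (-1)(0) + (0)(1) + (-7)(1) = -7
A^4[2,2] = (-1)(-1) + (0)(2) + (-7)(1) = -6
A^4[2,3] = (-1)(1) + (0)(-1) + (-7)(2) = -15
A^4[3,1] = (7)(0) + (7)(1) + (8)(1) = 15
A^4[3,2] = (7)(-1) + (7)(2) + (8)(1) = 15
A^4[3,3] = (7)(1) + (7)(-1) + (8)(2) = 16
A^4 = 
  [  8,   7,  15]
  [ -7,  -6, -15]
  [ 15,  15,  16]

Therefore
A^4 = 
  [  8,   7,  15]
  [ -7,  -6, -15]
  [ 15,  15,  16]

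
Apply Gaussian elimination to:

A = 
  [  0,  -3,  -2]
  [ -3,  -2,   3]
Row operations:
Swap R1 ↔ R2

Resulting echelon form:
REF = 
  [ -3,  -2,   3]
  [  0,  -3,  -2]

Rank = 2 (number of non-zero pivot rows).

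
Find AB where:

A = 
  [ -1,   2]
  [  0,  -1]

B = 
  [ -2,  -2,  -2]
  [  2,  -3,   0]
AB = 
  [  6,  -4,   2]
  [ -2,   3,   0]

A is 2×2 and B is 2×3, so AB is 2×3. Each entry is (row of A)·(column of B):
AB[1,1] = (-1)(-2) + (2)(2) = 6
AB[1,2] = (-1)(-2) + (2)(-3) = -4
AB[1,3] = (-1)(-2) + (2)(0) = 2
AB[2,1] = (0)(-2) + (-1)(2) = -2
AB[2,2] = (0)(-2) + (-1)(-3) = 3
AB[2,3] = (0)(-2) + (-1)(0) = 0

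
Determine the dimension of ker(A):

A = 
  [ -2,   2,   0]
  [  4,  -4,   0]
nullity(A) = 2

Row reduce:
R2 → R2 + (2)·R1
REF = 
  [ -2,   2,   0]
  [  0,   0,   0]
Pivot columns: 1 → 1 pivot.
rank(A) = 1, so nullity(A) = 3 - 1 = 2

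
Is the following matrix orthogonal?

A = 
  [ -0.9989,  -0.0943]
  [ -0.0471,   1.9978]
No

AᵀA = 
  [  1,   0.0001]
  [  0.0001,   4.0001]
≠ I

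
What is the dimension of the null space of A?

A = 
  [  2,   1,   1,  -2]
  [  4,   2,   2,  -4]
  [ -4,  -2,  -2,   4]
nullity(A) = 3

Row reduce:
R2 → R2 - (2)·R1
R3 → R3 + (2)·R1
REF = 
  [  2,   1,   1,  -2]
  [  0,   0,   0,   0]
  [  0,   0,   0,   0]
Pivot columns: 1 → 1 pivot.
rank(A) = 1, so nullity(A) = 4 - 1 = 3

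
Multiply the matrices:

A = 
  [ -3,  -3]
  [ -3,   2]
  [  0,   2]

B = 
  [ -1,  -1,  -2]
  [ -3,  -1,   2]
AB = 
  [ 12,   6,   0]
  [ -3,   1,  10]
  [ -6,  -2,   4]

A is 3×2 and B is 2×3, so AB is 3×3. Each entry is (row of A)·(column of B):
AB[1,1] = (-3)(-1) + (-3)(-3) = 12
AB[1,2] = (-3)(-1) + (-3)(-1) = 6
AB[1,3] = (-3)(-2) + (-3)(2) = 0
AB[2,1] = (-3)(-1) + (2)(-3) = -3
AB[2,2] = (-3)(-1) + (2)(-1) = 1
AB[2,3] = (-3)(-2) + (2)(2) = 10
AB[3,1] = (0)(-1) + (2)(-3) = -6
AB[3,2] = (0)(-1) + (2)(-1) = -2
AB[3,3] = (0)(-2) + (2)(2) = 4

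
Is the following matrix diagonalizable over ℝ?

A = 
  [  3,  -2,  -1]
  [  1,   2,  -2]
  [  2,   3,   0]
No

Characteristic polynomial: det(λI - A) = λ³ - 5λ² + 16λ - 27
By the rational root theorem any rational root is an integer dividing 27; none of those is a root, so p(λ) has no rational roots and hence (being an irreducible cubic) no repeated roots.
Discriminant of the cubic: Δ = -4287
Δ < 0 ⇒ one real eigenvalue and a complex-conjugate pair: λ ≈ 1.124 + 2.924i, 1.124 - 2.924i, 2.751
Has complex eigenvalues (not diagonalizable over ℝ).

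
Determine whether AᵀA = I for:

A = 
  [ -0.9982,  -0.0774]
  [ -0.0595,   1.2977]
No

AᵀA = 
  [  0.9999,   0]
  [  0,   1.6900]
≠ I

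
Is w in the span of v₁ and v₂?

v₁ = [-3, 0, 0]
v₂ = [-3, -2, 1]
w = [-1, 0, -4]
No

Form the augmented matrix and row-reduce:
[v₁|v₂|w] = 
  [ -3,  -3,  -1]
  [  0,  -2,   0]
  [  0,   1,  -4]
R3 → R3 + (1/2)·R2
REF = 
  [ -3,  -3,  -1]
  [  0,  -2,   0]
  [  0,   0,  -4]

Row 3 reads [0 0 | -4], i.e. 0 = -4, so the system is inconsistent and w ∉ span{v₁, v₂}.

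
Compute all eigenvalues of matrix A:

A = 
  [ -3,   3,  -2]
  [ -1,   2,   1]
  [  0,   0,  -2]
Characteristic polynomial: det(λI - A) = λ³ + 3λ² - λ - 6
Testing integer divisors of the constant term: p(-2) = 0, so (λ + 2) is a factor:
p(λ) = (λ + 2)(λ² + λ - 3)
λ² + λ - 3 = 0  ⇒  λ = (-1 ± √((1)² - 4·(-3)))/2 = (-1 ± √(13))/2
  = (-1 + √13)/2,  (-1 - √13)/2

λ = -2, (-1 + √13)/2, (-1 - √13)/2  (≈ -2, 1.303, -2.303)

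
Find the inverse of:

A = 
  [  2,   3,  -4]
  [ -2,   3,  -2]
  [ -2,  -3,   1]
det(A) = (2)·((3)(1) - (-2)(-3)) - (3)·((-2)(1) - (-2)(-2)) + (-4)·((-2)(-3) - (3)(-2))
  = (2)(-3) - (3)(-6) + (-4)(12)
  = -36
det(A) = -36 ≠ 0, so A is invertible.

Cofactors Cᵢⱼ = (-1)ⁱ⁺ʲ·Mᵢⱼ:
C = 
  [ -3,   6,  12]
  [  9,  -6,   0]
  [  6,  12,  12]

adj(A) = Cᵀ:
adj(A) = 
  [ -3,   9,   6]
  [  6,  -6,  12]
  [ 12,   0,  12]

A⁻¹ = (-1/36) · adj(A):
A⁻¹ = 
  [1/12, -1/4, -1/6]
  [-1/6,  1/6, -1/3]
  [-1/3,    0, -1/3]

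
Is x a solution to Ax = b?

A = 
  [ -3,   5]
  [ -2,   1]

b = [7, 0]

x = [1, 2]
Yes

Ax = [7, 0] = b ✓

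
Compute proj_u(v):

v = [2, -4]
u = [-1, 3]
proj_u(v) = [7/5, -21/5]

v·u = (2)(-1) + (-4)(3) = -14
u·u = (-1)² + (3)² = 10
proj_u(v) = (v·u / u·u) × u = (-14/10) × u = (-7/5) × u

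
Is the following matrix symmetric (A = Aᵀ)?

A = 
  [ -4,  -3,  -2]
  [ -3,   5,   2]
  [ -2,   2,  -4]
Yes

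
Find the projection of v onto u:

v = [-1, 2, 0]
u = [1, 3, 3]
v·u = (-1)(1) + (2)(3) + (0)(3) = 5
u·u = (1)² + (3)² + (3)² = 19
proj_u(v) = (v·u / u·u) × u = (5/19) × u

proj_u(v) = [5/19, 15/19, 15/19]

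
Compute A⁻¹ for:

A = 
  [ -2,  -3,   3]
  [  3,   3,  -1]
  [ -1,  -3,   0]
det(A) = (-2)·((3)(0) - (-1)(-3)) - (-3)·((3)(0) - (-1)(-1)) + (3)·((3)(-3) - (3)(-1))
  = (-2)(-3) - (-3)(-1) + (3)(-6)
  = -15
det(A) = -15 ≠ 0, so A is invertible.

Cofactors Cᵢⱼ = (-1)ⁱ⁺ʲ·Mᵢⱼ:
C = 
  [ -3,   1,  -6]
  [ -9,   3,  -3]
  [ -6,   7,   3]

adj(A) = Cᵀ:
adj(A) = 
  [ -3,  -9,  -6]
  [  1,   3,   7]
  [ -6,  -3,   3]

A⁻¹ = (-1/15) · adj(A):
A⁻¹ = 
  [  1/5,   3/5,   2/5]
  [-1/15,  -1/5, -7/15]
  [  2/5,   1/5,  -1/5]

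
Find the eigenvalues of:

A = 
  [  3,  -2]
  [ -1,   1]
tr(A) = 4, det(A) = 1
Characteristic polynomial: λ² - tr(A)λ + det(A) = λ² - 4λ + 1
λ² - 4λ + 1 = 0  ⇒  λ = (4 ± √((-4)² - 4·(1)))/2 = (4 ± √(12))/2
  = 2 + √3,  2 - √3

λ = 2 + √3, 2 - √3  (≈ 3.732, 0.2679)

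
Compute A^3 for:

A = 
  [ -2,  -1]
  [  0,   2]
A^3 = 
  [ -8,  -4]
  [  0,   8]

A² = A·A:
A²[1,1] = (-2)(-2) + (-1)(0) = 4
A²[1,2] = (-2)(-1) + (-1)(2) = 0
A²[2,1] = (0)(-2) + (2)(0) = 0
A²[2,2] = (0)(-1) + (2)(2) = 4
A² = 
  [  4,   0]
  [  0,   4]

A^3 = A^2·A:
A^3[1,1] = (4)(-2) + (0)(0) = -8
A^3[1,2] = (4)(-1) + (0)(2) = -4
A^3[2,1] = (0)(-2) + (4)(0) = 0
A^3[2,2] = (0)(-1) + (4)(2) = 8
A^3 = 
  [ -8,  -4]
  [  0,   8]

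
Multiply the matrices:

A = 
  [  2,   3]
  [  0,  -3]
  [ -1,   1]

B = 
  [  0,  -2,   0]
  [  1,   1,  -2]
A is 3×2 and B is 2×3, so AB is 3×3. Each entry is (row of A)·(column of B):
AB[1,1] = (2)(0) + (3)(1) = 3
AB[1,2] = (2)(-2) + (3)(1) = -1
AB[1,3] = (2)(0) + (3)(-2) = -6
AB[2,1] = (0)(0) + (-3)(1) = -3
AB[2,2] = (0)(-2) + (-3)(1) = -3
AB[2,3] = (0)(0) + (-3)(-2) = 6
AB[3,1] = (-1)(0) + (1)(1) = 1
AB[3,2] = (-1)(-2) + (1)(1) = 3
AB[3,3] = (-1)(0) + (1)(-2) = -2

AB = 
  [  3,  -1,  -6]
  [ -3,  -3,   6]
  [  1,   3,  -2]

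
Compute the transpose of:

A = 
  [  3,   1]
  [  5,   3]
Aᵀ = 
  [  3,   5]
  [  1,   3]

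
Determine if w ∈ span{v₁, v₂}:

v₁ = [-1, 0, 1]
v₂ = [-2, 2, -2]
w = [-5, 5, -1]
No

Form the augmented matrix and row-reduce:
[v₁|v₂|w] = 
  [ -1,  -2,  -5]
  [  0,   2,   5]
  [  1,  -2,  -1]
R3 → R3 + (1)·R1
R3 → R3 + (2)·R2
REF = 
  [ -1,  -2,  -5]
  [  0,   2,   5]
  [  0,   0,   4]

Row 3 reads [0 0 | 4], i.e. 0 = 4, so the system is inconsistent and w ∉ span{v₁, v₂}.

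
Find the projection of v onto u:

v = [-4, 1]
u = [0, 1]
v·u = (-4)(0) + (1)(1) = 1
u·u = (0)² + (1)² = 1
proj_u(v) = (v·u / u·u) × u = (1/1) × u = (1) × u

proj_u(v) = [0, 1]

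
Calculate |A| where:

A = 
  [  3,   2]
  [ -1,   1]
For a 2×2 matrix, det = ad - bc = (3)(1) - (2)(-1) = 5

det(A) = 5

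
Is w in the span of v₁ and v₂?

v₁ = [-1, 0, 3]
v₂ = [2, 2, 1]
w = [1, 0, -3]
Yes

Form the augmented matrix and row-reduce:
[v₁|v₂|w] = 
  [ -1,   2,   1]
  [  0,   2,   0]
  [  3,   1,  -3]
R3 → R3 + (3)·R1
R3 → R3 - (7/2)·R2
REF = 
  [ -1,   2,   1]
  [  0,   2,   0]
  [  0,   0,   0]

No row of the form [0 0 | nonzero], so the system is consistent. Back-substitution gives c₁ = -1, c₂ = 0: w = (-1)·v₁ + (0)·v₂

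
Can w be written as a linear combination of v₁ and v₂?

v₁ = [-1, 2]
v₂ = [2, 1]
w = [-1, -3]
Yes

Form the augmented matrix and row-reduce:
[v₁|v₂|w] = 
  [ -1,   2,  -1]
  [  2,   1,  -3]
R2 → R2 + (2)·R1
REF = 
  [ -1,   2,  -1]
  [  0,   5,  -5]

No row of the form [0 0 | nonzero], so the system is consistent. Back-substitution gives c₁ = -1, c₂ = -1: w = (-1)·v₁ + (-1)·v₂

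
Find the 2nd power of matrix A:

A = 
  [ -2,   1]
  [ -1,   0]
A² = A·A:
A²[1,1] = (-2)(-2) + (1)(-1) = 3
A²[1,2] = (-2)(1) + (1)(0) = -2
A²[2,1] = (-1)(-2) + (0)(-1) = 2
A²[2,2] = (-1)(1) + (0)(0) = -1
A² = 
  [  3,  -2]
  [  2,  -1]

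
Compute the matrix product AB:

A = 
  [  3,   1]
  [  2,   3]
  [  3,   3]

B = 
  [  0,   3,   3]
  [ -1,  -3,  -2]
AB = 
  [ -1,   6,   7]
  [ -3,  -3,   0]
  [ -3,   0,   3]

A is 3×2 and B is 2×3, so AB is 3×3. Each entry is (row of A)·(column of B):
AB[1,1] = (3)(0) + (1)(-1) = -1
AB[1,2] = (3)(3) + (1)(-3) = 6
AB[1,3] = (3)(3) + (1)(-2) = 7
AB[2,1] = (2)(0) + (3)(-1) = -3
AB[2,2] = (2)(3) + (3)(-3) = -3
AB[2,3] = (2)(3) + (3)(-2) = 0
AB[3,1] = (3)(0) + (3)(-1) = -3
AB[3,2] = (3)(3) + (3)(-3) = 0
AB[3,3] = (3)(3) + (3)(-2) = 3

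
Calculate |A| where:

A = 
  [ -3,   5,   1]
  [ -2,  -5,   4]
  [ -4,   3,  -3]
Cofactor expansion along row 1:
det(A) = (-3)·((-5)(-3) - (4)(3)) - (5)·((-2)(-3) - (4)(-4)) + (1)·((-2)(3) - (-5)(-4))
  = (-3)(3) - (5)(22) + (1)(-26)
  = -145

det(A) = -145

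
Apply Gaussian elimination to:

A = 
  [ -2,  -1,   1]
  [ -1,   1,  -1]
Row operations:
R2 → R2 - (1/2)·R1

Resulting echelon form:
REF = 
  [  -2,   -1,    1]
  [   0,  3/2, -3/2]

Rank = 2 (number of non-zero pivot rows).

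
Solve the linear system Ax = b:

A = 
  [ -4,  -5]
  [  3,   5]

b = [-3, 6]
x = [-3, 3]

Row reduce the augmented matrix [A|b]:
R2 → R2 + (3/4)·R1
REF = 
  [  -4,   -5,   -3]
  [   0,  5/4, 15/4]

Back-substitution:
x₂ = (15/4) / (5/4) = 3
x₁ = (-3 - (-5)(3)) / (-4) = -3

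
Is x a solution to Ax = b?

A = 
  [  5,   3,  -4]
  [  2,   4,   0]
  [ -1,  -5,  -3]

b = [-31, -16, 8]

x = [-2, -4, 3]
No

Ax = [-34, -20, 13] ≠ b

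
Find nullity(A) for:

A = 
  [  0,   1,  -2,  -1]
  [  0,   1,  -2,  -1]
nullity(A) = 3

Row reduce:
R2 → R2 - (1)·R1
REF = 
  [  0,   1,  -2,  -1]
  [  0,   0,   0,   0]
Pivot columns: 2 → 1 pivot.
rank(A) = 1, so nullity(A) = 4 - 1 = 3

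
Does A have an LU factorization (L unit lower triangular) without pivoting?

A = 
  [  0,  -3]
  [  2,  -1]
No.
A[1,1] = 0 but A[2,1] = 2 ≠ 0. Any LU with L unit lower triangular has (LU)[1,1] = U[1,1] and (LU)[2,1] = L[2,1]·U[1,1]; matching A forces U[1,1] = 0, which then forces (LU)[2,1] = 0 ≠ 2. A row swap (pivoting) is required.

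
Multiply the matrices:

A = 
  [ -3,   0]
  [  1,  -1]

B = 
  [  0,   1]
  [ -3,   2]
A is 2×2 and B is 2×2, so AB is 2×2. Each entry is (row of A)·(column of B):
AB[1,1] = (-3)(0) + (0)(-3) = 0
AB[1,2] = (-3)(1) + (0)(2) = -3
AB[2,1] = (1)(0) + (-1)(-3) = 3
AB[2,2] = (1)(1) + (-1)(2) = -1

AB = 
  [  0,  -3]
  [  3,  -1]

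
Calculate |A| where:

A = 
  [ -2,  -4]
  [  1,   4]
-4

For a 2×2 matrix, det = ad - bc = (-2)(4) - (-4)(1) = -4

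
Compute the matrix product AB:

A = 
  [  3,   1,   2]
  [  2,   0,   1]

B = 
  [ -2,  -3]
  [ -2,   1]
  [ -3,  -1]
AB = 
  [-14, -10]
  [ -7,  -7]

A is 2×3 and B is 3×2, so AB is 2×2. Each entry is (row of A)·(column of B):
AB[1,1] = (3)(-2) + (1)(-2) + (2)(-3) = -14
AB[1,2] = (3)(-3) + (1)(1) + (2)(-1) = -10
AB[2,1] = (2)(-2) + (0)(-2) + (1)(-3) = -7
AB[2,2] = (2)(-3) + (0)(1) + (1)(-1) = -7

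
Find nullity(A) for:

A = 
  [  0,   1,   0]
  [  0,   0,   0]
nullity(A) = 2

Row reduce:
(no row operations needed)
REF = 
  [  0,   1,   0]
  [  0,   0,   0]
Pivot columns: 2 → 1 pivot.
rank(A) = 1, so nullity(A) = 3 - 1 = 2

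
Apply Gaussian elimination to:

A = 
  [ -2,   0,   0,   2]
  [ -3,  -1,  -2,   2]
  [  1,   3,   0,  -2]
Row operations:
R2 → R2 - (3/2)·R1
R3 → R3 + (1/2)·R1
R3 → R3 + (3)·R2

Resulting echelon form:
REF = 
  [ -2,   0,   0,   2]
  [  0,  -1,  -2,  -1]
  [  0,   0,  -6,  -4]

Rank = 3 (number of non-zero pivot rows).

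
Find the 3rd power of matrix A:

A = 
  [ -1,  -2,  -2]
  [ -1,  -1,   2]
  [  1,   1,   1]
A² = A·A:
A²[1,1] = (-1)(-1) + (-2)(-1) + (-2)(1) = 1
A²[1,2] = (-1)(-2) + (-2)(-1) + (-2)(1) = 2
A²[1,3] = (-1)(-2) + (-2)(2) + (-2)(1) = -4
A²[2,1] = (-1)(-1) + (-1)(-1) + (2)(1) = 4
A²[2,2] = (-1)(-2) + (-1)(-1) + (2)(1) = 5
A²[2,3] = (-1)(-2) + (-1)(2) + (2)(1) = 2
A²[3,1] = (1)(-1) + (1)(-1) + (1)(1) = -1
A²[3,2] = (1)(-2) + (1)(-1) + (1)(1) = -2
A²[3,3] = (1)(-2) + (1)(2) + (1)(1) = 1
A² = 
  [  1,   2,  -4]
  [  4,   5,   2]
  [ -1,  -2,   1]

A^3 = A^2·A:
A^3[1,1] = (1)(-1) + (2)(-1) + (-4)(1) = -7
A^3[1,2] = (1)(-2) + (2)(-1) + (-4)(1) = -8
A^3[1,3] = (1)(-2) + (2)(2) + (-4)(1) = -2
A^3[2,1] = (4)(-1) + (5)(-1) + (2)(1) = -7
A^3[2,2] = (4)(-2) + (5)(-1) + (2)(1) = -11
A^3[2,3] = (4)(-2) + (5)(2) + (2)(1) = 4
A^3[3,1] = (-1)(-1) + (-2)(-1) + (1)(1) = 4
A^3[3,2] = (-1)(-2) + (-2)(-1) + (1)(1) = 5
A^3[3,3] = (-1)(-2) + (-2)(2) + (1)(1) = -1
A^3 = 
  [ -7,  -8,  -2]
  [ -7, -11,   4]
  [  4,   5,  -1]

Therefore
A^3 = 
  [ -7,  -8,  -2]
  [ -7, -11,   4]
  [  4,   5,  -1]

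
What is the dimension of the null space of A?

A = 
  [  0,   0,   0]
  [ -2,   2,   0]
nullity(A) = 2

Row reduce:
Swap R1 ↔ R2
REF = 
  [ -2,   2,   0]
  [  0,   0,   0]
Pivot columns: 1 → 1 pivot.
rank(A) = 1, so nullity(A) = 3 - 1 = 2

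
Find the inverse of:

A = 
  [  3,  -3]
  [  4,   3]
det(A) = (3)(3) - (-3)(4) = 21
For a 2×2 matrix, A⁻¹ = (1/det(A)) · [[d, -b], [-c, a]]
    = (1/21) · [[3, 3], [-4, 3]]

A⁻¹ = 
  [  1/7,   1/7]
  [-4/21,   1/7]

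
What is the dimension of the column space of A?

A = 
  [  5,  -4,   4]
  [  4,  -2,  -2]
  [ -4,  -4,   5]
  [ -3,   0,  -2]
Row reduce:
R2 → R2 - (4/5)·R1
R3 → R3 + (4/5)·R1
R4 → R4 + (3/5)·R1
R3 → R3 + (6)·R2
R4 → R4 + (2)·R2
R4 → R4 - (10/23)·R3
REF = 
  [    5,    -4,     4]
  [    0,   6/5, -26/5]
  [    0,     0,   -23]
  [    0,     0,     0]
Pivot columns: 1, 2, 3 → 3 pivots.
dim(Col(A)) = number of pivot columns = 3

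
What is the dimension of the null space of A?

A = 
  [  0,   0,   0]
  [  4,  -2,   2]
nullity(A) = 2

Row reduce:
Swap R1 ↔ R2
REF = 
  [  4,  -2,   2]
  [  0,   0,   0]
Pivot columns: 1 → 1 pivot.
rank(A) = 1, so nullity(A) = 3 - 1 = 2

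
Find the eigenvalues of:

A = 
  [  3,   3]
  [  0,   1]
tr(A) = 4, det(A) = 3
Characteristic polynomial: λ² - tr(A)λ + det(A) = λ² - 4λ + 3
λ² - 4λ + 3 = (λ - 1)(λ - 3)

λ = 3, 1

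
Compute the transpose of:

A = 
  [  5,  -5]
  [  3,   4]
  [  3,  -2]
Aᵀ = 
  [  5,   3,   3]
  [ -5,   4,  -2]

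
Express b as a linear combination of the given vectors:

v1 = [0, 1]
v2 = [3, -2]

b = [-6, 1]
c1 = -3, c2 = -2

b = -3·v1 + -2·v2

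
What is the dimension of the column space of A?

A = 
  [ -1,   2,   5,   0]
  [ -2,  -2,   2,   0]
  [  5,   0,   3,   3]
dim(Col(A)) = 3

Row reduce:
R2 → R2 - (2)·R1
R3 → R3 + (5)·R1
R3 → R3 + (5/3)·R2
REF = 
  [  -1,    2,    5,    0]
  [   0,   -6,   -8,    0]
  [   0,    0, 44/3,    3]
Pivot columns: 1, 2, 3 → 3 pivots.
dim(Col(A)) = number of pivot columns = 3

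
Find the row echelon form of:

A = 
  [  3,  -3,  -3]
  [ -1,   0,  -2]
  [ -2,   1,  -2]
Row operations:
R2 → R2 + (1/3)·R1
R3 → R3 + (2/3)·R1
R3 → R3 - (1)·R2

Resulting echelon form:
REF = 
  [  3,  -3,  -3]
  [  0,  -1,  -3]
  [  0,   0,  -1]

Rank = 3 (number of non-zero pivot rows).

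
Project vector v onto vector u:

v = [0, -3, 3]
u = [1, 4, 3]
v·u = (0)(1) + (-3)(4) + (3)(3) = -3
u·u = (1)² + (4)² + (3)² = 26
proj_u(v) = (v·u / u·u) × u = (-3/26) × u

proj_u(v) = [-3/26, -6/13, -9/26]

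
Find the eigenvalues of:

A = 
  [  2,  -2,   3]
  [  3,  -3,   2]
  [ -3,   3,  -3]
Characteristic polynomial: det(λI - A) = λ³ + 4λ² + 6λ
The constant term is 0, so λ = 0 is a root: p(λ) = λ(λ² + 4λ + 6)
λ² + 4λ + 6 = 0  ⇒  λ = (-4 ± √((4)² - 4·(6)))/2 = (-4 ± √(-8))/2
  = -2 + i√2,  -2 - i√2

λ = 0, -2 + i√2, -2 - i√2  (≈ 0, -2 + 1.414i, -2 - 1.414i)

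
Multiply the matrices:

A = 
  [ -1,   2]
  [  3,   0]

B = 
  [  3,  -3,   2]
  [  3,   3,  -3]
AB = 
  [  3,   9,  -8]
  [  9,  -9,   6]

A is 2×2 and B is 2×3, so AB is 2×3. Each entry is (row of A)·(column of B):
AB[1,1] = (-1)(3) + (2)(3) = 3
AB[1,2] = (-1)(-3) + (2)(3) = 9
AB[1,3] = (-1)(2) + (2)(-3) = -8
AB[2,1] = (3)(3) + (0)(3) = 9
AB[2,2] = (3)(-3) + (0)(3) = -9
AB[2,3] = (3)(2) + (0)(-3) = 6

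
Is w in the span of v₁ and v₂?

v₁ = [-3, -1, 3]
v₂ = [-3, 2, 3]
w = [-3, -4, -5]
No

Form the augmented matrix and row-reduce:
[v₁|v₂|w] = 
  [ -3,  -3,  -3]
  [ -1,   2,  -4]
  [  3,   3,  -5]
R2 → R2 - (1/3)·R1
R3 → R3 + (1)·R1
REF = 
  [ -3,  -3,  -3]
  [  0,   3,  -3]
  [  0,   0,  -8]

Row 3 reads [0 0 | -8], i.e. 0 = -8, so the system is inconsistent and w ∉ span{v₁, v₂}.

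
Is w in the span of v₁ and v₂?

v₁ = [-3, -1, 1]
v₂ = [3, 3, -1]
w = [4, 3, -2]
No

Form the augmented matrix and row-reduce:
[v₁|v₂|w] = 
  [ -3,   3,   4]
  [ -1,   3,   3]
  [  1,  -1,  -2]
R2 → R2 - (1/3)·R1
R3 → R3 + (1/3)·R1
REF = 
  [  -3,    3,    4]
  [   0,    2,  5/3]
  [   0,    0, -2/3]

Row 3 reads [0 0 | -2/3], i.e. 0 = -2/3, so the system is inconsistent and w ∉ span{v₁, v₂}.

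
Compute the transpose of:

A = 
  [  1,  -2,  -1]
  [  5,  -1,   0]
Aᵀ = 
  [  1,   5]
  [ -2,  -1]
  [ -1,   0]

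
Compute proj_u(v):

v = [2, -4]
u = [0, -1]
v·u = (2)(0) + (-4)(-1) = 4
u·u = (0)² + (-1)² = 1
proj_u(v) = (v·u / u·u) × u = (4/1) × u = (4) × u

proj_u(v) = [0, -4]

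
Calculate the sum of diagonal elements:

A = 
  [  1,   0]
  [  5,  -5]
-4

tr(A) = 1 + -5 = -4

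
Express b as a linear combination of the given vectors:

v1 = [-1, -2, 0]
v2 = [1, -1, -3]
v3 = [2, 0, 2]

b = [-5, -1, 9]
c1 = 2, c2 = -3, c3 = 0

b = 2·v1 + -3·v2 + 0·v3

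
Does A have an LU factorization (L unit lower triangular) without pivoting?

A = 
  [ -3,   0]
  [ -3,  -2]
Yes.
A[1,1] = -3 ≠ 0, so Gaussian elimination proceeds without a row swap: multiplier ℓ₂₁ = (-3)/(-3) = 1, and U[2,2] = -2 - (1)(0) = -2.
L = 
  [  1,   0]
  [  1,   1]
U = 
  [ -3,   0]
  [  0,  -2]
Check row 2 of LU: [(1)(-3), (1)(0) + (-2)] = [-3, -2] = row 2 of A ✓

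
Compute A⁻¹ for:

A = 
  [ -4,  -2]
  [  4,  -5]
det(A) = (-4)(-5) - (-2)(4) = 28
For a 2×2 matrix, A⁻¹ = (1/det(A)) · [[d, -b], [-c, a]]
    = (1/28) · [[-5, 2], [-4, -4]]

A⁻¹ = 
  [-5/28,  1/14]
  [ -1/7,  -1/7]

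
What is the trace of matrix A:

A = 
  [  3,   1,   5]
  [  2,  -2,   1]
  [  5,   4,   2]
3

tr(A) = 3 + -2 + 2 = 3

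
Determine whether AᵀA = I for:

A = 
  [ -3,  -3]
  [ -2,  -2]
No

AᵀA = 
  [ 13,  13]
  [ 13,  13]
≠ I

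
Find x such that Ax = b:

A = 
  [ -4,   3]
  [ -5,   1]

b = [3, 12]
Row reduce the augmented matrix [A|b]:
R2 → R2 - (5/4)·R1
REF = 
  [   -4,     3,     3]
  [    0, -11/4,  33/4]

Back-substitution:
x₂ = (33/4) / (-11/4) = -3
x₁ = (3 - (3)(-3)) / (-4) = -3

x = [-3, -3]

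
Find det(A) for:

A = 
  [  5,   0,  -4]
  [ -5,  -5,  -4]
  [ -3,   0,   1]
35

Cofactor expansion along row 1:
det(A) = (5)·((-5)(1) - (-4)(0)) - (0)·((-5)(1) - (-4)(-3)) + (-4)·((-5)(0) - (-5)(-3))
  = (5)(-5) - (0)(-17) + (-4)(-15)
  = 35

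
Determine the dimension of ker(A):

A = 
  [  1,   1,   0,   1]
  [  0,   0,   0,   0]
nullity(A) = 3

Row reduce:
(no row operations needed)
REF = 
  [  1,   1,   0,   1]
  [  0,   0,   0,   0]
Pivot columns: 1 → 1 pivot.
rank(A) = 1, so nullity(A) = 4 - 1 = 3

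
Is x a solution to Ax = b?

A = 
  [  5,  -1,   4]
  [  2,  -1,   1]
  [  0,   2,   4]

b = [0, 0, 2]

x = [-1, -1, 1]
Yes

Ax = [0, 0, 2] = b ✓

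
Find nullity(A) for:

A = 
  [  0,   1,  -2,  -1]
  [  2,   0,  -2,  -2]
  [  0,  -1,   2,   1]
nullity(A) = 2

Row reduce:
Swap R1 ↔ R2
R3 → R3 + (1)·R2
REF = 
  [  2,   0,  -2,  -2]
  [  0,   1,  -2,  -1]
  [  0,   0,   0,   0]
Pivot columns: 1, 2 → 2 pivots.
rank(A) = 2, so nullity(A) = 4 - 2 = 2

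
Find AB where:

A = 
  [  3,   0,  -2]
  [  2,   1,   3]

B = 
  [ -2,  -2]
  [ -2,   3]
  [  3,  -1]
AB = 
  [-12,  -4]
  [  3,  -4]

A is 2×3 and B is 3×2, so AB is 2×2. Each entry is (row of A)·(column of B):
AB[1,1] = (3)(-2) + (0)(-2) + (-2)(3) = -12
AB[1,2] = (3)(-2) + (0)(3) + (-2)(-1) = -4
AB[2,1] = (2)(-2) + (1)(-2) + (3)(3) = 3
AB[2,2] = (2)(-2) + (1)(3) + (3)(-1) = -4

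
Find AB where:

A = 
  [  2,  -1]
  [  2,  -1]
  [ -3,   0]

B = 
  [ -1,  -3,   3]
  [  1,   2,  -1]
A is 3×2 and B is 2×3, so AB is 3×3. Each entry is (row of A)·(column of B):
AB[1,1] = (2)(-1) + (-1)(1) = -3
AB[1,2] = (2)(-3) + (-1)(2) = -8
AB[1,3] = (2)(3) + (-1)(-1) = 7
AB[2,1] = (2)(-1) + (-1)(1) = -3
AB[2,2] = (2)(-3) + (-1)(2) = -8
AB[2,3] = (2)(3) + (-1)(-1) = 7
AB[3,1] = (-3)(-1) + (0)(1) = 3
AB[3,2] = (-3)(-3) + (0)(2) = 9
AB[3,3] = (-3)(3) + (0)(-1) = -9

AB = 
  [ -3,  -8,   7]
  [ -3,  -8,   7]
  [  3,   9,  -9]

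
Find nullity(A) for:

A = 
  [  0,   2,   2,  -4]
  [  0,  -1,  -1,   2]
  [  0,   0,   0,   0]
nullity(A) = 3

Row reduce:
R2 → R2 + (1/2)·R1
REF = 
  [  0,   2,   2,  -4]
  [  0,   0,   0,   0]
  [  0,   0,   0,   0]
Pivot columns: 2 → 1 pivot.
rank(A) = 1, so nullity(A) = 4 - 1 = 3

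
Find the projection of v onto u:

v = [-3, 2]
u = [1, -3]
proj_u(v) = [-9/10, 27/10]

v·u = (-3)(1) + (2)(-3) = -9
u·u = (1)² + (-3)² = 10
proj_u(v) = (v·u / u·u) × u = (-9/10) × u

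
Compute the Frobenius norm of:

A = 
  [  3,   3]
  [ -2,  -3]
||A||_F = 5.568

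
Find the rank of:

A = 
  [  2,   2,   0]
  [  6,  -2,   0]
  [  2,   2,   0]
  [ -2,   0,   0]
Row reduce:
R2 → R2 - (3)·R1
R3 → R3 - (1)·R1
R4 → R4 + (1)·R1
R4 → R4 + (1/4)·R2
REF = 
  [  2,   2,   0]
  [  0,  -8,   0]
  [  0,   0,   0]
  [  0,   0,   0]
Pivot columns: 1, 2 → 2 pivots.

rank(A) = 2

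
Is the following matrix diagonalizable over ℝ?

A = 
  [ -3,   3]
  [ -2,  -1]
No

tr(A) = -4, det(A) = 9
Characteristic polynomial: λ² - tr(A)λ + det(A) = λ² + 4λ + 9
λ² + 4λ + 9 = 0  ⇒  λ = (-4 ± √((4)² - 4·(9)))/2 = (-4 ± √(-20))/2
  = -2 + i√5,  -2 - i√5
Eigenvalues: -2 + i√5, -2 - i√5  (≈ -2 + 2.236i, -2 - 2.236i)
Has complex eigenvalues (not diagonalizable over ℝ).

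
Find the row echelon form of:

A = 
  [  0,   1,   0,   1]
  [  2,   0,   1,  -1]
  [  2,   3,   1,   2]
Row operations:
Swap R1 ↔ R2
R3 → R3 - (1)·R1
R3 → R3 - (3)·R2

Resulting echelon form:
REF = 
  [  2,   0,   1,  -1]
  [  0,   1,   0,   1]
  [  0,   0,   0,   0]

Rank = 2 (number of non-zero pivot rows).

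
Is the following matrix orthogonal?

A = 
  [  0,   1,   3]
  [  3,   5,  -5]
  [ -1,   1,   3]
No

AᵀA = 
  [ 10,  14, -18]
  [ 14,  27, -19]
  [-18, -19,  43]
≠ I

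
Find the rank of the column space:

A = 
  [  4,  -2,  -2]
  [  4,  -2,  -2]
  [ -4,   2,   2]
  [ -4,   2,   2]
dim(Col(A)) = 1

Row reduce:
R2 → R2 - (1)·R1
R3 → R3 + (1)·R1
R4 → R4 + (1)·R1
REF = 
  [  4,  -2,  -2]
  [  0,   0,   0]
  [  0,   0,   0]
  [  0,   0,   0]
Pivot columns: 1 → 1 pivot.
dim(Col(A)) = number of pivot columns = 1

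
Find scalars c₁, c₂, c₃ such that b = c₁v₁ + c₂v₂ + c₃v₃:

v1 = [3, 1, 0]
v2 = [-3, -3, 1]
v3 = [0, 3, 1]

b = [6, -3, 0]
c1 = 3, c2 = 1, c3 = -1

b = 3·v1 + 1·v2 + -1·v3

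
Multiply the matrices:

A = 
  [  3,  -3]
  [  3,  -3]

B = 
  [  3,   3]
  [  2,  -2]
AB = 
  [  3,  15]
  [  3,  15]

A is 2×2 and B is 2×2, so AB is 2×2. Each entry is (row of A)·(column of B):
AB[1,1] = (3)(3) + (-3)(2) = 3
AB[1,2] = (3)(3) + (-3)(-2) = 15
AB[2,1] = (3)(3) + (-3)(2) = 3
AB[2,2] = (3)(3) + (-3)(-2) = 15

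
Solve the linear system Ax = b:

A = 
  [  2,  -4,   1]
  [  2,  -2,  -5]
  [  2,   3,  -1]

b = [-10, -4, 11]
Row reduce the augmented matrix [A|b]:
R2 → R2 - (1)·R1
R3 → R3 - (1)·R1
R3 → R3 - (7/2)·R2
REF = 
  [  2,  -4,   1, -10]
  [  0,   2,  -6,   6]
  [  0,   0,  19,   0]

Back-substitution:
x₃ = 0 / 19 = 0
x₂ = (6 - (-6)(0)) / 2 = 3
x₁ = (-10 - (-4)(3) - (1)(0)) / 2 = 1

x = [1, 3, 0]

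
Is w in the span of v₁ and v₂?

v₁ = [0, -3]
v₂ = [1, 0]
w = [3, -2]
Yes

Form the augmented matrix and row-reduce:
[v₁|v₂|w] = 
  [  0,   1,   3]
  [ -3,   0,  -2]
Swap R1 ↔ R2
REF = 
  [ -3,   0,  -2]
  [  0,   1,   3]

No row of the form [0 0 | nonzero], so the system is consistent. Back-substitution gives c₁ = 2/3, c₂ = 3: w = (2/3)·v₁ + (3)·v₂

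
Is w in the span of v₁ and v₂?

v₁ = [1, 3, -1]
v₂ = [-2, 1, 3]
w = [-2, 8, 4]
Yes

Form the augmented matrix and row-reduce:
[v₁|v₂|w] = 
  [  1,  -2,  -2]
  [  3,   1,   8]
  [ -1,   3,   4]
R2 → R2 - (3)·R1
R3 → R3 + (1)·R1
R3 → R3 - (1/7)·R2
REF = 
  [  1,  -2,  -2]
  [  0,   7,  14]
  [  0,   0,   0]

No row of the form [0 0 | nonzero], so the system is consistent. Back-substitution gives c₁ = 2, c₂ = 2: w = (2)·v₁ + (2)·v₂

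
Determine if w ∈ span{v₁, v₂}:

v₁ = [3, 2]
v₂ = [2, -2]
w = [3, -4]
Yes

Form the augmented matrix and row-reduce:
[v₁|v₂|w] = 
  [  3,   2,   3]
  [  2,  -2,  -4]
R2 → R2 - (2/3)·R1
REF = 
  [    3,     2,     3]
  [    0, -10/3,    -6]

No row of the form [0 0 | nonzero], so the system is consistent. Back-substitution gives c₁ = -1/5, c₂ = 9/5: w = (-1/5)·v₁ + (9/5)·v₂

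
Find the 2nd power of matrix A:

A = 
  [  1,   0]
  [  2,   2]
A² = A·A:
A²[1,1] = (1)(1) + (0)(2) = 1
A²[1,2] = (1)(0) + (0)(2) = 0
A²[2,1] = (2)(1) + (2)(2) = 6
A²[2,2] = (2)(0) + (2)(2) = 4
A² = 
  [  1,   0]
  [  6,   4]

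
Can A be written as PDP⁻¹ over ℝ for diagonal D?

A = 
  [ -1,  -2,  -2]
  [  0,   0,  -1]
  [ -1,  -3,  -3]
Yes

Characteristic polynomial: det(λI - A) = λ³ + 4λ² - 2λ - 1
By the rational root theorem any rational root is an integer dividing 1; none of those is a root, so p(λ) has no rational roots and hence (being an irreducible cubic) no repeated roots.
Discriminant of the cubic: Δ = 469
Δ > 0 ⇒ three distinct real eigenvalues: λ ≈ -4.403, -0.316, 0.7187
Three distinct real eigenvalues, so A has 3 independent eigenvectors.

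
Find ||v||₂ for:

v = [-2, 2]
2.828

||v||₂ = √((-2)² + (2)²) = √8 = 2.828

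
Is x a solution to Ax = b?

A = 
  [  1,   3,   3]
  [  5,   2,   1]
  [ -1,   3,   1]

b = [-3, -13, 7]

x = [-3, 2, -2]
Yes

Ax = [-3, -13, 7] = b ✓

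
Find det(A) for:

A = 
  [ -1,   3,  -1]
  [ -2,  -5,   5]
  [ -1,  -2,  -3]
Cofactor expansion along row 1:
det(A) = (-1)·((-5)(-3) - (5)(-2)) - (3)·((-2)(-3) - (5)(-1)) + (-1)·((-2)(-2) - (-5)(-1))
  = (-1)(25) - (3)(11) + (-1)(-1)
  = -57

det(A) = -57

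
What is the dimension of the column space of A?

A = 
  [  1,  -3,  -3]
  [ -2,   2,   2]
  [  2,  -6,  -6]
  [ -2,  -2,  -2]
dim(Col(A)) = 2

Row reduce:
R2 → R2 + (2)·R1
R3 → R3 - (2)·R1
R4 → R4 + (2)·R1
R4 → R4 - (2)·R2
REF = 
  [  1,  -3,  -3]
  [  0,  -4,  -4]
  [  0,   0,   0]
  [  0,   0,   0]
Pivot columns: 1, 2 → 2 pivots.
dim(Col(A)) = number of pivot columns = 2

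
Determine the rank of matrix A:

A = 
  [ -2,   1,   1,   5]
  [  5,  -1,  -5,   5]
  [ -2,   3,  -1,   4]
Row reduce:
R2 → R2 + (5/2)·R1
R3 → R3 - (1)·R1
R3 → R3 - (4/3)·R2
REF = 
  [   -2,     1,     1,     5]
  [    0,   3/2,  -5/2,  35/2]
  [    0,     0,   4/3, -73/3]
Pivot columns: 1, 2, 3 → 3 pivots.

rank(A) = 3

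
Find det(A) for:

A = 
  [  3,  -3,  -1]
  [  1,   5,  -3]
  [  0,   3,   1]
Cofactor expansion along row 1:
det(A) = (3)·((5)(1) - (-3)(3)) - (-3)·((1)(1) - (-3)(0)) + (-1)·((1)(3) - (5)(0))
  = (3)(14) - (-3)(1) + (-1)(3)
  = 42

det(A) = 42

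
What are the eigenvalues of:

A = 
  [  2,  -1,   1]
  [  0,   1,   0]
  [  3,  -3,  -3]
λ = 1, (-1 + √37)/2, (-1 - √37)/2  (≈ 1, 2.541, -3.541)

Characteristic polynomial: det(λI - A) = λ³ - 10λ + 9
Testing integer divisors of the constant term: p(1) = 0, so (λ - 1) is a factor:
p(λ) = (λ - 1)(λ² + λ - 9)
λ² + λ - 9 = 0  ⇒  λ = (-1 ± √((1)² - 4·(-9)))/2 = (-1 ± √(37))/2
  = (-1 + √37)/2,  (-1 - √37)/2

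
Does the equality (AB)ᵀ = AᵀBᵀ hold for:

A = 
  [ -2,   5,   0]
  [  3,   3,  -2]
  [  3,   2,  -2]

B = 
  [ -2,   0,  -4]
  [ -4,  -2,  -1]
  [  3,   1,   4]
No

(AB)ᵀ = 
  [-16, -24, -20]
  [-10,  -8,  -6]
  [  3, -23, -22]

AᵀBᵀ = 
  [ -8,  -1,   9]
  [-18, -28,  26]
  [  8,   6, -10]

The two matrices differ, so (AB)ᵀ ≠ AᵀBᵀ in general. The correct identity is (AB)ᵀ = BᵀAᵀ.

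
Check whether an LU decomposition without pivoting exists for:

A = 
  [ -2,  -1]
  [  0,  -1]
Yes.
A[1,1] = -2 ≠ 0, so Gaussian elimination proceeds without a row swap: multiplier ℓ₂₁ = (0)/(-2) = 0, and U[2,2] = -1 - (0)(-1) = -1.
L = 
  [  1,   0]
  [  0,   1]
U = 
  [ -2,  -1]
  [  0,  -1]
Check row 2 of LU: [(0)(-2), (0)(-1) + (-1)] = [0, -1] = row 2 of A ✓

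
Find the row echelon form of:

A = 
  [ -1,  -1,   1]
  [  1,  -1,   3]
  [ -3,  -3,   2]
Row operations:
R2 → R2 + (1)·R1
R3 → R3 - (3)·R1

Resulting echelon form:
REF = 
  [ -1,  -1,   1]
  [  0,  -2,   4]
  [  0,   0,  -1]

Rank = 3 (number of non-zero pivot rows).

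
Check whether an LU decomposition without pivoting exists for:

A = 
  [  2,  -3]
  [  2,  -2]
Yes.
A[1,1] = 2 ≠ 0, so Gaussian elimination proceeds without a row swap: multiplier ℓ₂₁ = (2)/(2) = 1, and U[2,2] = -2 - (1)(-3) = 1.
L = 
  [  1,   0]
  [  1,   1]
U = 
  [  2,  -3]
  [  0,   1]
Check row 2 of LU: [(1)(2), (1)(-3) + 1] = [2, -2] = row 2 of A ✓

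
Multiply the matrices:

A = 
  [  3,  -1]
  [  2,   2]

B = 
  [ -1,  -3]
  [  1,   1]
AB = 
  [ -4, -10]
  [  0,  -4]

A is 2×2 and B is 2×2, so AB is 2×2. Each entry is (row of A)·(column of B):
AB[1,1] = (3)(-1) + (-1)(1) = -4
AB[1,2] = (3)(-3) + (-1)(1) = -10
AB[2,1] = (2)(-1) + (2)(1) = 0
AB[2,2] = (2)(-3) + (2)(1) = -4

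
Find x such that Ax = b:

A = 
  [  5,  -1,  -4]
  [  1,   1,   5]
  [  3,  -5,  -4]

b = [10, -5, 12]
x = [1, -1, -1]

Row reduce the augmented matrix [A|b]:
R2 → R2 - (1/5)·R1
R3 → R3 - (3/5)·R1
R3 → R3 + (11/3)·R2
REF = 
  [    5,    -1,    -4,    10]
  [    0,   6/5,  29/5,    -7]
  [    0,     0,  59/3, -59/3]

Back-substitution:
x₃ = (-59/3) / (59/3) = -1
x₂ = (-7 - (29/5)(-1)) / (6/5) = -1
x₁ = (10 - (-1)(-1) - (-4)(-1)) / 5 = 1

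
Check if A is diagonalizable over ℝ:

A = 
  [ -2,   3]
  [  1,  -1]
Yes

tr(A) = -3, det(A) = -1
Characteristic polynomial: λ² - tr(A)λ + det(A) = λ² + 3λ - 1
λ² + 3λ - 1 = 0  ⇒  λ = (-3 ± √((3)² - 4·(-1)))/2 = (-3 ± √(13))/2
  = (-3 + √13)/2,  (-3 - √13)/2
Eigenvalues: (-3 + √13)/2, (-3 - √13)/2  (≈ 0.3028, -3.303)
The two irrational eigenvalues are distinct (simple), so each has alg. mult. = geom. mult. = 1.
Sum of geometric multiplicities equals n, so A has n independent eigenvectors.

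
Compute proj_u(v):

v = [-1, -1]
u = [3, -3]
v·u = (-1)(3) + (-1)(-3) = 0
u·u = (3)² + (-3)² = 18
proj_u(v) = (v·u / u·u) × u = (0/18) × u = (0) × u

proj_u(v) = [0, 0]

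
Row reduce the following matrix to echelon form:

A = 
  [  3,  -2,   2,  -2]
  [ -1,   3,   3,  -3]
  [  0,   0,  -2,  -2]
Row operations:
R2 → R2 + (1/3)·R1

Resulting echelon form:
REF = 
  [    3,    -2,     2,    -2]
  [    0,   7/3,  11/3, -11/3]
  [    0,     0,    -2,    -2]

Rank = 3 (number of non-zero pivot rows).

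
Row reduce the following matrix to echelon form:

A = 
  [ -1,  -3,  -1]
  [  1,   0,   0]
Row operations:
R2 → R2 + (1)·R1

Resulting echelon form:
REF = 
  [ -1,  -3,  -1]
  [  0,  -3,  -1]

Rank = 2 (number of non-zero pivot rows).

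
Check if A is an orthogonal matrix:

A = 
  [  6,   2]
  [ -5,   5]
No

AᵀA = 
  [ 61, -13]
  [-13,  29]
≠ I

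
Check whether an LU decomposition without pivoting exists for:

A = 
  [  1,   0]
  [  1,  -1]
Yes.
A[1,1] = 1 ≠ 0, so Gaussian elimination proceeds without a row swap: multiplier ℓ₂₁ = (1)/(1) = 1, and U[2,2] = -1 - (1)(0) = -1.
L = 
  [  1,   0]
  [  1,   1]
U = 
  [  1,   0]
  [  0,  -1]
Check row 2 of LU: [(1)(1), (1)(0) + (-1)] = [1, -1] = row 2 of A ✓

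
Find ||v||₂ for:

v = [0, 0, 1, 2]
2.236

||v||₂ = √((0)² + (0)² + (1)² + (2)²) = √5 = 2.236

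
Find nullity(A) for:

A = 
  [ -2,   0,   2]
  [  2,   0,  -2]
nullity(A) = 2

Row reduce:
R2 → R2 + (1)·R1
REF = 
  [ -2,   0,   2]
  [  0,   0,   0]
Pivot columns: 1 → 1 pivot.
rank(A) = 1, so nullity(A) = 3 - 1 = 2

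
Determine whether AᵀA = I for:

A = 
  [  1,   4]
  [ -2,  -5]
No

AᵀA = 
  [  5,  14]
  [ 14,  41]
≠ I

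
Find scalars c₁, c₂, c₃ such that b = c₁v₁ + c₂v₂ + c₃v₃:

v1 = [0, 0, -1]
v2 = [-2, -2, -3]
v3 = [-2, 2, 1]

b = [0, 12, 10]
c1 = 2, c2 = -3, c3 = 3

b = 2·v1 + -3·v2 + 3·v3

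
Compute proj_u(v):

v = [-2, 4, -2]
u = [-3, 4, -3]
v·u = (-2)(-3) + (4)(4) + (-2)(-3) = 28
u·u = (-3)² + (4)² + (-3)² = 34
proj_u(v) = (v·u / u·u) × u = (28/34) × u = (14/17) × u

proj_u(v) = [-42/17, 56/17, -42/17]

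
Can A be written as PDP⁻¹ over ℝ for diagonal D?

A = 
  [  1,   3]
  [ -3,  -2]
No

tr(A) = -1, det(A) = 7
Characteristic polynomial: λ² - tr(A)λ + det(A) = λ² + λ + 7
λ² + λ + 7 = 0  ⇒  λ = (-1 ± √((1)² - 4·(7)))/2 = (-1 ± √(-27))/2
  = (-1 + 3i√3)/2,  (-1 - 3i√3)/2
Eigenvalues: (-1 + 3i√3)/2, (-1 - 3i√3)/2  (≈ -0.5 + 2.598i, -0.5 - 2.598i)
Has complex eigenvalues (not diagonalizable over ℝ).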